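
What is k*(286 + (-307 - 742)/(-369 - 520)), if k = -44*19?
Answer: -213433308/889 ≈ -2.4008e+5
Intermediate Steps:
k = -836
k*(286 + (-307 - 742)/(-369 - 520)) = -836*(286 + (-307 - 742)/(-369 - 520)) = -836*(286 - 1049/(-889)) = -836*(286 - 1049*(-1/889)) = -836*(286 + 1049/889) = -836*255303/889 = -213433308/889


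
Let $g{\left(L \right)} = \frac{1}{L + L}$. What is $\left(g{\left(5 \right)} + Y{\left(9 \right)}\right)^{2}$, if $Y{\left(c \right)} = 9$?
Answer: $\frac{8281}{100} \approx 82.81$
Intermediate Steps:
$g{\left(L \right)} = \frac{1}{2 L}$
$\left(g{\left(5 \right)} + Y{\left(9 \right)}\right)^{2} = \left(\frac{1}{2 \cdot 5} + 9\right)^{2} = \left(\frac{1}{2} \cdot \frac{1}{5} + 9\right)^{2} = \left(\frac{1}{10} + 9\right)^{2} = \left(\frac{91}{10}\right)^{2} = \frac{8281}{100}$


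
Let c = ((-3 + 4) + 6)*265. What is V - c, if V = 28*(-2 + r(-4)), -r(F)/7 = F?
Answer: -1127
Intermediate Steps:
r(F) = -7*F
V = 728 (V = 28*(-2 - 7*(-4)) = 28*(-2 + 28) = 28*26 = 728)
c = 1855 (c = (1 + 6)*265 = 7*265 = 1855)
V - c = 728 - 1*1855 = 728 - 1855 = -1127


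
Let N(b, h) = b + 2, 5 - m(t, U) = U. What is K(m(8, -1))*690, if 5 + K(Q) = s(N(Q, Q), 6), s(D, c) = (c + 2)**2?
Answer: 40710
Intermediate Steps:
m(t, U) = 5 - U
N(b, h) = 2 + b
s(D, c) = (2 + c)**2
K(Q) = 59 (K(Q) = -5 + (2 + 6)**2 = -5 + 8**2 = -5 + 64 = 59)
K(m(8, -1))*690 = 59*690 = 40710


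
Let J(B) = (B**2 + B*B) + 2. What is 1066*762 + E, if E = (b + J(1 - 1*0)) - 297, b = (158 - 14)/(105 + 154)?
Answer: 210307885/259 ≈ 8.1200e+5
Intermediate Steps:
b = 144/259 ≈ 0.55598
J(B) = 2 + 2*B**2 (J(B) = (B**2 + B**2) + 2 = 2*B**2 + 2 = 2 + 2*B**2)
E = -75743/259 (E = (144/259 + (2 + 2*(1 - 1*0)**2)) - 297 = (144/259 + (2 + 2*(1 + 0)**2)) - 297 = (144/259 + (2 + 2*1**2)) - 297 = (144/259 + (2 + 2*1)) - 297 = (144/259 + (2 + 2)) - 297 = (144/259 + 4) - 297 = 1180/259 - 297 = -75743/259 ≈ -292.44)
1066*762 + E = 1066*762 - 75743/259 = 812292 - 75743/259 = 210307885/259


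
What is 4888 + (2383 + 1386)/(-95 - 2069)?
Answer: 10573863/2164 ≈ 4886.3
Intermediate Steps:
4888 + (2383 + 1386)/(-95 - 2069) = 4888 + 3769/(-2164) = 4888 + 3769*(-1/2164) = 4888 - 3769/2164 = 10573863/2164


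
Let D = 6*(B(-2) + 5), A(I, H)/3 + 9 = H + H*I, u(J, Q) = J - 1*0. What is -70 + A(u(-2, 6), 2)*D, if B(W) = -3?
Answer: -466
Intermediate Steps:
u(J, Q) = J (u(J, Q) = J + 0 = J)
A(I, H) = -27 + 3*H + 3*H*I (A(I, H) = -27 + 3*(H + H*I) = -27 + (3*H + 3*H*I) = -27 + 3*H + 3*H*I)
D = 12 (D = 6*(-3 + 5) = 6*2 = 12)
-70 + A(u(-2, 6), 2)*D = -70 + (-27 + 3*2 + 3*2*(-2))*12 = -70 + (-27 + 6 - 12)*12 = -70 - 33*12 = -70 - 396 = -466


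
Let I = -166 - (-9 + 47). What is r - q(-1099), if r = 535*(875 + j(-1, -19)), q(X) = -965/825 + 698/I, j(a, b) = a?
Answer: 2623205657/5610 ≈ 4.6759e+5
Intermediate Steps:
I = -204 (I = -166 - 1*38 = -166 - 38 = -204)
q(X) = -25757/5610 (q(X) = -965/825 + 698/(-204) = -965*1/825 + 698*(-1/204) = -193/165 - 349/102 = -25757/5610)
r = 467590 (r = 535*(875 - 1) = 535*874 = 467590)
r - q(-1099) = 467590 - 1*(-25757/5610) = 467590 + 25757/5610 = 2623205657/5610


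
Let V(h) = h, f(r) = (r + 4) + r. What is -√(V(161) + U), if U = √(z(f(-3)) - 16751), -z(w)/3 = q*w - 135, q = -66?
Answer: -√(161 + I*√16742) ≈ -13.556 - 4.7723*I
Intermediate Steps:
f(r) = 4 + 2*r (f(r) = (4 + r) + r = 4 + 2*r)
z(w) = 405 + 198*w (z(w) = -3*(-66*w - 135) = -3*(-135 - 66*w) = 405 + 198*w)
U = I*√16742 (U = √((405 + 198*(4 + 2*(-3))) - 16751) = √((405 + 198*(4 - 6)) - 16751) = √((405 + 198*(-2)) - 16751) = √((405 - 396) - 16751) = √(9 - 16751) = √(-16742) = I*√16742 ≈ 129.39*I)
-√(V(161) + U) = -√(161 + I*√16742)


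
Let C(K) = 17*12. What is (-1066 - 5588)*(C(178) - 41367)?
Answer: 273898602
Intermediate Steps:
C(K) = 204
(-1066 - 5588)*(C(178) - 41367) = (-1066 - 5588)*(204 - 41367) = -6654*(-41163) = 273898602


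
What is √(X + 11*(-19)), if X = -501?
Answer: I*√710 ≈ 26.646*I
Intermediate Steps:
√(X + 11*(-19)) = √(-501 + 11*(-19)) = √(-501 - 209) = √(-710) = I*√710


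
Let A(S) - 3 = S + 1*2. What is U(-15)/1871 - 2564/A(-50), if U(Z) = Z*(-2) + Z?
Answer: 4797919/84195 ≈ 56.986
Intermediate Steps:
A(S) = 5 + S (A(S) = 3 + (S + 1*2) = 3 + (S + 2) = 3 + (2 + S) = 5 + S)
U(Z) = -Z (U(Z) = -2*Z + Z = -Z)
U(-15)/1871 - 2564/A(-50) = -1*(-15)/1871 - 2564/(5 - 50) = 15*(1/1871) - 2564/(-45) = 15/1871 - 2564*(-1/45) = 15/1871 + 2564/45 = 4797919/84195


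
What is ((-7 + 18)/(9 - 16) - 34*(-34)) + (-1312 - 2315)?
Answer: -17308/7 ≈ -2472.6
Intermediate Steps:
((-7 + 18)/(9 - 16) - 34*(-34)) + (-1312 - 2315) = (11/(-7) + 1156) - 3627 = (11*(-⅐) + 1156) - 3627 = (-11/7 + 1156) - 3627 = 8081/7 - 3627 = -17308/7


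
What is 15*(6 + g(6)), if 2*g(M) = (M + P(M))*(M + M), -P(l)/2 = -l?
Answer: 1710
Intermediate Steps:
P(l) = 2*l (P(l) = -(-2)*l = 2*l)
g(M) = 3*M**2 (g(M) = ((M + 2*M)*(M + M))/2 = ((3*M)*(2*M))/2 = (6*M**2)/2 = 3*M**2)
15*(6 + g(6)) = 15*(6 + 3*6**2) = 15*(6 + 3*36) = 15*(6 + 108) = 15*114 = 1710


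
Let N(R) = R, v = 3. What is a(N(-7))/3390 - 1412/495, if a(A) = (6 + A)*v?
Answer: -319211/111870 ≈ -2.8534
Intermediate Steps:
a(A) = 18 + 3*A (a(A) = (6 + A)*3 = 18 + 3*A)
a(N(-7))/3390 - 1412/495 = (18 + 3*(-7))/3390 - 1412/495 = (18 - 21)*(1/3390) - 1412*1/495 = -3*1/3390 - 1412/495 = -1/1130 - 1412/495 = -319211/111870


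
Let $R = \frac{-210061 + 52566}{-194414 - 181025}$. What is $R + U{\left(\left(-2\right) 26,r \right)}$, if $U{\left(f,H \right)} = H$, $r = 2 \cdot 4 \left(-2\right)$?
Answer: $- \frac{5849529}{375439} \approx -15.581$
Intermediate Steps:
$r = -16$ ($r = 8 \left(-2\right) = -16$)
$R = \frac{157495}{375439}$ ($R = - \frac{157495}{-375439} = \left(-157495\right) \left(- \frac{1}{375439}\right) = \frac{157495}{375439} \approx 0.4195$)
$R + U{\left(\left(-2\right) 26,r \right)} = \frac{157495}{375439} - 16 = - \frac{5849529}{375439}$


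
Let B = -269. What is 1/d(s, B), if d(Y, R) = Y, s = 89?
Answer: 1/89 ≈ 0.011236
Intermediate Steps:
1/d(s, B) = 1/89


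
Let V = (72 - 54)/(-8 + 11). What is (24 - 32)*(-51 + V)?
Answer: 360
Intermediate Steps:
V = 6 (V = 18/3 = 18*(1/3) = 6)
(24 - 32)*(-51 + V) = (24 - 32)*(-51 + 6) = -8*(-45) = 360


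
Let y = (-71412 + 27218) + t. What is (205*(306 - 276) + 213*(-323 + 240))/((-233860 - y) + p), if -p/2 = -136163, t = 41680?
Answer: -3843/13660 ≈ -0.28133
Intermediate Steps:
p = 272326 (p = -2*(-136163) = 272326)
y = -2514 (y = (-71412 + 27218) + 41680 = -44194 + 41680 = -2514)
(205*(306 - 276) + 213*(-323 + 240))/((-233860 - y) + p) = (205*(306 - 276) + 213*(-323 + 240))/((-233860 - 1*(-2514)) + 272326) = (205*30 + 213*(-83))/((-233860 + 2514) + 272326) = (6150 - 17679)/(-231346 + 272326) = -11529/40980 = -11529*1/40980 = -3843/13660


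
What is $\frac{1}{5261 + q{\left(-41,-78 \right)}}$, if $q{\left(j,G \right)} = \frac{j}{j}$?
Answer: $\frac{1}{5262} \approx 0.00019004$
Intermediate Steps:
$q{\left(j,G \right)} = 1$
$\frac{1}{5261 + q{\left(-41,-78 \right)}} = \frac{1}{5261 + 1} = \frac{1}{5262}$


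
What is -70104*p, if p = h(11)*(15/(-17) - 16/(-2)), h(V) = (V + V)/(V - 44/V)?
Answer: -186616848/119 ≈ -1.5682e+6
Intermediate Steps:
h(V) = 2*V/(V - 44/V) (h(V) = (2*V)/(V - 44/V) = 2*V/(V - 44/V))
p = 2662/119 (p = (2*11**2/(-44 + 11**2))*(15/(-17) - 16/(-2)) = (2*121/(-44 + 121))*(15*(-1/17) - 16*(-1/2)) = (2*121/77)*(-15/17 + 8) = (2*121*(1/77))*(121/17) = (22/7)*(121/17) = 2662/119 ≈ 22.370)
-70104*p = -70104/(1/(2662/119)) = -70104/119/2662 = -70104*2662/119 = -186616848/119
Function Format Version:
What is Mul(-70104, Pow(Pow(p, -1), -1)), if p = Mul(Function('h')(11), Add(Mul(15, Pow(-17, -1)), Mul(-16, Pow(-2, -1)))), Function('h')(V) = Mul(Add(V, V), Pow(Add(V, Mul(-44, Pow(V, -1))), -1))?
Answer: Rational(-186616848, 119) ≈ -1.5682e+6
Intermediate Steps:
Function('h')(V) = Mul(2, V, Pow(Add(V, Mul(-44, Pow(V, -1))), -1)) (Function('h')(V) = Mul(Mul(2, V), Pow(Add(V, Mul(-44, Pow(V, -1))), -1)) = Mul(2, V, Pow(Add(V, Mul(-44, Pow(V, -1))), -1)))
p = Rational(2662, 119) (p = Mul(Mul(2, Pow(11, 2), Pow(Add(-44, Pow(11, 2)), -1)), Add(Mul(15, Pow(-17, -1)), Mul(-16, Pow(-2, -1)))) = Mul(Mul(2, 121, Pow(Add(-44, 121), -1)), Add(Mul(15, Rational(-1, 17)), Mul(-16, Rational(-1, 2)))) = Mul(Mul(2, 121, Pow(77, -1)), Add(Rational(-15, 17), 8)) = Mul(Mul(2, 121, Rational(1, 77)), Rational(121, 17)) = Mul(Rational(22, 7), Rational(121, 17)) = Rational(2662, 119) ≈ 22.370)
Mul(-70104, Pow(Pow(p, -1), -1)) = Mul(-70104, Pow(Pow(Rational(2662, 119), -1), -1)) = Mul(-70104, Pow(Rational(119, 2662), -1)) = Mul(-70104, Rational(2662, 119)) = Rational(-186616848, 119)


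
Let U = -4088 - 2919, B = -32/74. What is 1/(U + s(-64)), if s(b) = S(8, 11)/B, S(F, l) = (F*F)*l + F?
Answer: -2/17307 ≈ -0.00011556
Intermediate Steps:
B = -16/37 (B = -32*1/74 = -16/37 ≈ -0.43243)
U = -7007
S(F, l) = F + l*F² (S(F, l) = F²*l + F = l*F² + F = F + l*F²)
s(b) = -3293/2 (s(b) = (8*(1 + 8*11))/(-16/37) = (8*(1 + 88))*(-37/16) = (8*89)*(-37/16) = 712*(-37/16) = -3293/2)
1/(U + s(-64)) = 1/(-7007 - 3293/2) = 1/(-17307/2) = -2/17307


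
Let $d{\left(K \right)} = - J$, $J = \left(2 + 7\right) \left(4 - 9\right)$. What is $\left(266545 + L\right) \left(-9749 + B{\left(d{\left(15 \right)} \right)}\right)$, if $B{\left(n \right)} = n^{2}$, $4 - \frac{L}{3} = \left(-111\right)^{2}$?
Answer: $-1773384056$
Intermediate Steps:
$L = -36951$ ($L = 12 - 3 \left(-111\right)^{2} = 12 - 36963 = -36951$)
$J = -45$ ($J = 9 \left(-5\right) = -45$)
$d{\left(K \right)} = 45$ ($d{\left(K \right)} = \left(-1\right) \left(-45\right) = 45$)
$\left(266545 + L\right) \left(-9749 + B{\left(d{\left(15 \right)} \right)}\right) = \left(266545 - 36951\right) \left(-9749 + 45^{2}\right) = 229594 \left(-9749 + 2025\right) = 229594 \left(-7724\right) = -1773384056$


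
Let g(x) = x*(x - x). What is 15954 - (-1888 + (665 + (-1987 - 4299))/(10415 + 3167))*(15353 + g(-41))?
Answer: 393997140489/13582 ≈ 2.9009e+7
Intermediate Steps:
g(x) = 0 (g(x) = x*0 = 0)
15954 - (-1888 + (665 + (-1987 - 4299))/(10415 + 3167))*(15353 + g(-41)) = 15954 - (-1888 + (665 + (-1987 - 4299))/(10415 + 3167))*(15353 + 0) = 15954 - (-1888 + (665 - 6286)/13582)*15353 = 15954 - (-1888 - 5621*1/13582)*15353 = 15954 - (-1888 - 5621/13582)*15353 = 15954 - (-25648437)*15353/13582 = 15954 - 1*(-393780453261/13582) = 15954 + 393780453261/13582 = 393997140489/13582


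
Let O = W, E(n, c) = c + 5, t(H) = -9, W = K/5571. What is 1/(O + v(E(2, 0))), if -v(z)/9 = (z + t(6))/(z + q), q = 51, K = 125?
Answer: 77994/51889 ≈ 1.5031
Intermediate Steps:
W = 125/5571 ≈ 0.022438
E(n, c) = 5 + c
O = 125/5571 ≈ 0.022438
v(z) = -9*(-9 + z)/(51 + z) (v(z) = -9*(z - 9)/(z + 51) = -9*(-9 + z)/(51 + z))
1/(O + v(E(2, 0))) = 1/(125/5571 + 9*(9 - (5 + 0))/(51 + (5 + 0))) = 1/(125/5571 + 9*(9 - 1*5)/(51 + 5)) = 1/(125/5571 + 9*(9 - 5)/56) = 1/(125/5571 + 9*(1/56)*4) = 1/(125/5571 + 9/14) = 1/(51889/77994) = 77994/51889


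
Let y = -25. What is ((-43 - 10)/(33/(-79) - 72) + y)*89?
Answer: -12356582/5721 ≈ -2159.9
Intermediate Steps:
((-43 - 10)/(33/(-79) - 72) + y)*89 = ((-43 - 10)/(33/(-79) - 72) - 25)*89 = (-53/(33*(-1/79) - 72) - 25)*89 = (-53/(-33/79 - 72) - 25)*89 = (-53/(-5721/79) - 25)*89 = (-53*(-79/5721) - 25)*89 = (4187/5721 - 25)*89 = -138838/5721*89 = -12356582/5721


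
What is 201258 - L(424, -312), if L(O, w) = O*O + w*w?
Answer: -75862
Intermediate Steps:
L(O, w) = O² + w²
201258 - L(424, -312) = 201258 - (424² + (-312)²) = 201258 - (179776 + 97344) = 201258 - 1*277120 = 201258 - 277120 = -75862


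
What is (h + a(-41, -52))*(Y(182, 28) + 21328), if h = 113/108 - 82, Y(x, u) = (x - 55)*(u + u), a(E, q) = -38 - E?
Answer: -6651010/3 ≈ -2.2170e+6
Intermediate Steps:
Y(x, u) = 2*u*(-55 + x) (Y(x, u) = (-55 + x)*(2*u) = 2*u*(-55 + x))
h = -8743/108 (h = 113*(1/108) - 82 = 113/108 - 82 = -8743/108 ≈ -80.954)
(h + a(-41, -52))*(Y(182, 28) + 21328) = (-8743/108 + (-38 - 1*(-41)))*(2*28*(-55 + 182) + 21328) = (-8743/108 + (-38 + 41))*(2*28*127 + 21328) = (-8743/108 + 3)*(7112 + 21328) = -8419/108*28440 = -6651010/3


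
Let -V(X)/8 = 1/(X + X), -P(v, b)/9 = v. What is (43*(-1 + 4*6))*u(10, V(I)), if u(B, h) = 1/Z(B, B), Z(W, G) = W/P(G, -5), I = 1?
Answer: -8901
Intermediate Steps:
P(v, b) = -9*v
V(X) = -4/X (V(X) = -8/(X + X) = -8*1/(2*X) = -4/X)
Z(W, G) = -W/(9*G) (Z(W, G) = W/((-9*G)) = W*(-1/(9*G)) = -W/(9*G))
u(B, h) = -9 (u(B, h) = 1/(-B/(9*B)) = 1/(-1/9) = -9)
(43*(-1 + 4*6))*u(10, V(I)) = (43*(-1 + 4*6))*(-9) = (43*(-1 + 24))*(-9) = (43*23)*(-9) = 989*(-9) = -8901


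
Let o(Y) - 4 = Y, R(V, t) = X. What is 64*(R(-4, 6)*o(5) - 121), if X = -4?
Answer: -10048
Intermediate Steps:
R(V, t) = -4
o(Y) = 4 + Y
64*(R(-4, 6)*o(5) - 121) = 64*(-4*(4 + 5) - 121) = 64*(-4*9 - 121) = 64*(-36 - 121) = 64*(-157) = -10048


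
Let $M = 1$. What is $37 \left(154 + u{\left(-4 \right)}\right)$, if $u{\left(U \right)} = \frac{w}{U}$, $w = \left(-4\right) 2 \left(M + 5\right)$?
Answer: $6142$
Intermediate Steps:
$w = -48$ ($w = \left(-4\right) 2 \left(1 + 5\right) = \left(-8\right) 6 = -48$)
$u{\left(U \right)} = - \frac{48}{U}$
$37 \left(154 + u{\left(-4 \right)}\right) = 37 \left(154 - \frac{48}{-4}\right) = 37 \left(154 - -12\right) = 37 \left(154 + 12\right) = 37 \cdot 166 = 6142$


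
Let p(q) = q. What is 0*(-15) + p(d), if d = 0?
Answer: 0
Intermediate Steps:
0*(-15) + p(d) = 0*(-15) + 0 = 0 + 0 = 0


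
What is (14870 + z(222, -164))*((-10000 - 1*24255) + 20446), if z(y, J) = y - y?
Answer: -205339830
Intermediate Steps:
z(y, J) = 0
(14870 + z(222, -164))*((-10000 - 1*24255) + 20446) = (14870 + 0)*((-10000 - 1*24255) + 20446) = 14870*((-10000 - 24255) + 20446) = 14870*(-34255 + 20446) = 14870*(-13809) = -205339830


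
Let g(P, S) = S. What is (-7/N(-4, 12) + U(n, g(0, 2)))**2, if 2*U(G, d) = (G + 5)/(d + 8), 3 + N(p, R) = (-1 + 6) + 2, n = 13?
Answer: 289/400 ≈ 0.72250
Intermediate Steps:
N(p, R) = 4 (N(p, R) = -3 + ((-1 + 6) + 2) = -3 + (5 + 2) = -3 + 7 = 4)
U(G, d) = (5 + G)/(2*(8 + d)) (U(G, d) = ((G + 5)/(d + 8))/2 = ((5 + G)/(8 + d))/2 = (5 + G)/(2*(8 + d)))
(-7/N(-4, 12) + U(n, g(0, 2)))**2 = (-7/4 + (5 + 13)/(2*(8 + 2)))**2 = (-7*1/4 + (1/2)*18/10)**2 = (-7/4 + (1/2)*(1/10)*18)**2 = (-7/4 + 9/10)**2 = (-17/20)**2 = 289/400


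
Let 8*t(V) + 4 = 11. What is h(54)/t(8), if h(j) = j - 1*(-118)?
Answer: 1376/7 ≈ 196.57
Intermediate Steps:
h(j) = 118 + j (h(j) = j + 118 = 118 + j)
t(V) = 7/8 (t(V) = -1/2 + (1/8)*11 = -1/2 + 11/8 = 7/8)
h(54)/t(8) = (118 + 54)/(7/8) = 172*(8/7) = 1376/7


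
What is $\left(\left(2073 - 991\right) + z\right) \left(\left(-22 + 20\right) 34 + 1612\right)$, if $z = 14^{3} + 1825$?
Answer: $8725144$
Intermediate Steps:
$z = 4569$ ($z = 2744 + 1825 = 4569$)
$\left(\left(2073 - 991\right) + z\right) \left(\left(-22 + 20\right) 34 + 1612\right) = \left(\left(2073 - 991\right) + 4569\right) \left(\left(-22 + 20\right) 34 + 1612\right) = \left(\left(2073 - 991\right) + 4569\right) \left(\left(-2\right) 34 + 1612\right) = \left(1082 + 4569\right) \left(-68 + 1612\right) = 5651 \cdot 1544 = 8725144$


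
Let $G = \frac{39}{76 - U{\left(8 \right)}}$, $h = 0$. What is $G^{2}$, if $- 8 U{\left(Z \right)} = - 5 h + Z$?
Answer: $\frac{1521}{5929} \approx 0.25654$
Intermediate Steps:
$U{\left(Z \right)} = - \frac{Z}{8}$ ($U{\left(Z \right)} = - \frac{\left(-5\right) 0 + Z}{8} = - \frac{0 + Z}{8} = - \frac{Z}{8}$)
$G = \frac{39}{77}$ ($G = \frac{39}{76 - \left(- \frac{1}{8}\right) 8} = \frac{39}{76 - -1} = \frac{39}{76 + 1} = \frac{39}{77} \approx 0.50649$)
$G^{2} = \left(\frac{39}{77}\right)^{2} = \frac{1521}{5929}$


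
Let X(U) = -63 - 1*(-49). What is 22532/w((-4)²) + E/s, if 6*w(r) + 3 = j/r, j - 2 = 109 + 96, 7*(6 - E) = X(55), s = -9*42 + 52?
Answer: 117526700/8639 ≈ 13604.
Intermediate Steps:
s = -326 (s = -378 + 52 = -326)
X(U) = -14 (X(U) = -63 + 49 = -14)
E = 8 (E = 6 - ⅐*(-14) = 6 + 2 = 8)
j = 207 (j = 2 + (109 + 96) = 2 + 205 = 207)
w(r) = -½ + 69/(2*r) (w(r) = -½ + (207/r)/6 = -½ + 69/(2*r))
22532/w((-4)²) + E/s = 22532/(((69 - 1*(-4)²)/(2*((-4)²)))) + 8/(-326) = 22532/(((½)*(69 - 1*16)/16)) + 8*(-1/326) = 22532/(((½)*(1/16)*(69 - 16))) - 4/163 = 22532/(((½)*(1/16)*53)) - 4/163 = 22532/(53/32) - 4/163 = 22532*(32/53) - 4/163 = 721024/53 - 4/163 = 117526700/8639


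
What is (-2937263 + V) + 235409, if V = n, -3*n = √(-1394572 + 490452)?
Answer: -2701854 - 2*I*√226030/3 ≈ -2.7019e+6 - 316.95*I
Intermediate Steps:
n = -2*I*√226030/3 (n = -√(-1394572 + 490452)/3 = -2*I*√226030/3 ≈ -316.95*I)
V = -2*I*√226030/3 ≈ -316.95*I
(-2937263 + V) + 235409 = (-2937263 - 2*I*√226030/3) + 235409 = -2701854 - 2*I*√226030/3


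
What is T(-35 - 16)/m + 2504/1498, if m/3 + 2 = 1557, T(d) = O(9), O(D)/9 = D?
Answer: 1967083/1164695 ≈ 1.6889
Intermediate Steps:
O(D) = 9*D
T(d) = 81 (T(d) = 9*9 = 81)
m = 4665 (m = -6 + 3*1557 = -6 + 4671 = 4665)
T(-35 - 16)/m + 2504/1498 = 81/4665 + 2504/1498 = 81*(1/4665) + 2504*(1/1498) = 27/1555 + 1252/749 = 1967083/1164695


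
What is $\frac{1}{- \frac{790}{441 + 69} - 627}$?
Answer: $- \frac{51}{32056} \approx -0.001591$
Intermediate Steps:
$\frac{1}{- \frac{790}{441 + 69} - 627} = \frac{1}{- \frac{790}{510} - 627} = \frac{1}{\left(-790\right) \frac{1}{510} - 627} = \frac{1}{- \frac{79}{51} - 627} = \frac{1}{- \frac{32056}{51}} = - \frac{51}{32056}$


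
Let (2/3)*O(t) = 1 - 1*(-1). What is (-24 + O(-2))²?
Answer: 441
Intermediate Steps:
O(t) = 3 (O(t) = 3*(1 - 1*(-1))/2 = 3*(1 + 1)/2 = (3/2)*2 = 3)
(-24 + O(-2))² = (-24 + 3)² = (-21)² = 441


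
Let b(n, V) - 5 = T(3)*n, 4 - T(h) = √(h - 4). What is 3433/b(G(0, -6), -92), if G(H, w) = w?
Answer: -65227/397 - 20598*I/397 ≈ -164.3 - 51.884*I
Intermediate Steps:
T(h) = 4 - √(-4 + h) (T(h) = 4 - √(h - 4) = 4 - √(-4 + h))
b(n, V) = 5 + n*(4 - I) (b(n, V) = 5 + (4 - √(-4 + 3))*n = 5 + (4 - √(-1))*n = 5 + (4 - I)*n = 5 + n*(4 - I))
3433/b(G(0, -6), -92) = 3433/(5 - 6*(4 - I)) = 3433/(5 + (-24 + 6*I)) = 3433/(-19 + 6*I) = 3433*((-19 - 6*I)/397) = 3433*(-19 - 6*I)/397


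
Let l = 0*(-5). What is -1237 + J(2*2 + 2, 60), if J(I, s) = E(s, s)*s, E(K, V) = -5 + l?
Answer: -1537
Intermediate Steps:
l = 0
E(K, V) = -5 (E(K, V) = -5 + 0 = -5)
J(I, s) = -5*s
-1237 + J(2*2 + 2, 60) = -1237 - 5*60 = -1237 - 300 = -1537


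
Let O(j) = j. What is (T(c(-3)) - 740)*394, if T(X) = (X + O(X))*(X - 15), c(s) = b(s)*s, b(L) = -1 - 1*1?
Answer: -334112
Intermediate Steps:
b(L) = -2 (b(L) = -1 - 1 = -2)
c(s) = -2*s
T(X) = 2*X*(-15 + X) (T(X) = (X + X)*(X - 15) = (2*X)*(-15 + X) = 2*X*(-15 + X))
(T(c(-3)) - 740)*394 = (2*(-2*(-3))*(-15 - 2*(-3)) - 740)*394 = (2*6*(-15 + 6) - 740)*394 = (2*6*(-9) - 740)*394 = (-108 - 740)*394 = -848*394 = -334112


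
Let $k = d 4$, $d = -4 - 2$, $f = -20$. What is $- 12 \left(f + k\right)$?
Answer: $528$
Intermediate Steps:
$d = -6$
$k = -24$ ($k = \left(-6\right) 4 = -24$)
$- 12 \left(f + k\right) = - 12 \left(-20 - 24\right) = \left(-12\right) \left(-44\right) = 528$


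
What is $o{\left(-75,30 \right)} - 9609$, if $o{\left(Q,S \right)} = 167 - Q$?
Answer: $-9367$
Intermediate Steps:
$o{\left(-75,30 \right)} - 9609 = \left(167 - -75\right) - 9609 = \left(167 + 75\right) - 9609 = 242 - 9609 = -9367$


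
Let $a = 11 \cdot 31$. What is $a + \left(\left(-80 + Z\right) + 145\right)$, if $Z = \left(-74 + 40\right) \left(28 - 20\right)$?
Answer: $134$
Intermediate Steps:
$Z = -272$ ($Z = \left(-34\right) 8 = -272$)
$a = 341$
$a + \left(\left(-80 + Z\right) + 145\right) = 341 + \left(\left(-80 - 272\right) + 145\right) = 341 + \left(-352 + 145\right) = 341 - 207 = 134$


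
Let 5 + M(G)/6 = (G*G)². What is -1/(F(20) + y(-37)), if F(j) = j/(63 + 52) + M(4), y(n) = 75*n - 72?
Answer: 23/30839 ≈ 0.00074581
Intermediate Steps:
y(n) = -72 + 75*n
M(G) = -30 + 6*G⁴ (M(G) = -30 + 6*(G*G)² = -30 + 6*(G²)² = -30 + 6*G⁴)
F(j) = 1506 + j/115 (F(j) = j/(63 + 52) + (-30 + 6*4⁴) = j/115 + (-30 + 6*256) = j/115 + (-30 + 1536) = j/115 + 1506 = 1506 + j/115)
-1/(F(20) + y(-37)) = -1/((1506 + (1/115)*20) + (-72 + 75*(-37))) = -1/((1506 + 4/23) + (-72 - 2775)) = -1/(34642/23 - 2847) = -1/(-30839/23) = -1*(-23/30839) = 23/30839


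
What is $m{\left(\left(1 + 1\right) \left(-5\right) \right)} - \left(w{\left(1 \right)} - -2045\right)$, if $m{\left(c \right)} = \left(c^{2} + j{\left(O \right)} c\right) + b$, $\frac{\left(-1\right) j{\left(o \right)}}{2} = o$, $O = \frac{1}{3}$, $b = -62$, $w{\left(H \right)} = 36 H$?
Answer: $- \frac{6109}{3} \approx -2036.3$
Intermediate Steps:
$O = \frac{1}{3} \approx 0.33333$
$j{\left(o \right)} = - 2 o$
$m{\left(c \right)} = -62 + c^{2} - \frac{2 c}{3}$ ($m{\left(c \right)} = \left(c^{2} + \left(-2\right) \frac{1}{3} c\right) - 62 = \left(c^{2} - \frac{2 c}{3}\right) - 62 = -62 + c^{2} - \frac{2 c}{3}$)
$m{\left(\left(1 + 1\right) \left(-5\right) \right)} - \left(w{\left(1 \right)} - -2045\right) = \left(-62 + \left(\left(1 + 1\right) \left(-5\right)\right)^{2} - \frac{2 \left(1 + 1\right) \left(-5\right)}{3}\right) - \left(36 \cdot 1 - -2045\right) = \left(-62 + \left(2 \left(-5\right)\right)^{2} - \frac{2 \cdot 2 \left(-5\right)}{3}\right) - \left(36 + 2045\right) = \left(-62 + \left(-10\right)^{2} - - \frac{20}{3}\right) - 2081 = \left(-62 + 100 + \frac{20}{3}\right) - 2081 = \frac{134}{3} - 2081 = - \frac{6109}{3}$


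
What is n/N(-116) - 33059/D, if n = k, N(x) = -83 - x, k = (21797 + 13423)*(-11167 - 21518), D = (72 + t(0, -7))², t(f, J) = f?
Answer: -1989214693249/57024 ≈ -3.4884e+7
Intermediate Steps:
D = 5184 (D = (72 + 0)² = 72² = 5184)
k = -1151165700 (k = 35220*(-32685) = -1151165700)
n = -1151165700
n/N(-116) - 33059/D = -1151165700/(-83 - 1*(-116)) - 33059/5184 = -1151165700/(-83 + 116) - 33059*1/5184 = -1151165700/33 - 33059/5184 = -1151165700*1/33 - 33059/5184 = -383721900/11 - 33059/5184 = -1989214693249/57024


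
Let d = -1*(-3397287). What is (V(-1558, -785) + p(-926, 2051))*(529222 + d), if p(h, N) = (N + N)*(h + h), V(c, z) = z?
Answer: -29832394237701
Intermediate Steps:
p(h, N) = 4*N*h (p(h, N) = (2*N)*(2*h) = 4*N*h)
d = 3397287
(V(-1558, -785) + p(-926, 2051))*(529222 + d) = (-785 + 4*2051*(-926))*(529222 + 3397287) = (-785 - 7596904)*3926509 = -7597689*3926509 = -29832394237701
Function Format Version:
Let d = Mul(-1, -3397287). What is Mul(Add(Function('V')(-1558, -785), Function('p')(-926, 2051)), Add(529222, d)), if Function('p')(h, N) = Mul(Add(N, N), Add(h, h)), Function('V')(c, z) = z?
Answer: -29832394237701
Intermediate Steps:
Function('p')(h, N) = Mul(4, N, h) (Function('p')(h, N) = Mul(Mul(2, N), Mul(2, h)) = Mul(4, N, h))
d = 3397287
Mul(Add(Function('V')(-1558, -785), Function('p')(-926, 2051)), Add(529222, d)) = Mul(Add(-785, Mul(4, 2051, -926)), Add(529222, 3397287)) = Mul(Add(-785, -7596904), 3926509) = Mul(-7597689, 3926509) = -29832394237701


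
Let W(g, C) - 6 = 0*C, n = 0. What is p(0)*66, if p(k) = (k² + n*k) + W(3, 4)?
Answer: 396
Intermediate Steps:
W(g, C) = 6 (W(g, C) = 6 + 0*C = 6 + 0 = 6)
p(k) = 6 + k² (p(k) = (k² + 0*k) + 6 = (k² + 0) + 6 = k² + 6 = 6 + k²)
p(0)*66 = (6 + 0²)*66 = (6 + 0)*66 = 6*66 = 396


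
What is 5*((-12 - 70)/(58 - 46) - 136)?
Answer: -4285/6 ≈ -714.17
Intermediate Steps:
5*((-12 - 70)/(58 - 46) - 136) = 5*(-82/12 - 136) = 5*(-82*1/12 - 136) = 5*(-41/6 - 136) = 5*(-857/6) = -4285/6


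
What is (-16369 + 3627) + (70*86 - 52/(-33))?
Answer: -221774/33 ≈ -6720.4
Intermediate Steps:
(-16369 + 3627) + (70*86 - 52/(-33)) = -12742 + (6020 - 52*(-1/33)) = -12742 + (6020 + 52/33) = -12742 + 198712/33 = -221774/33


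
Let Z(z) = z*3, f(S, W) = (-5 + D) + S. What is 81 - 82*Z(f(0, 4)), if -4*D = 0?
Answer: 1311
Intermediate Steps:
D = 0 (D = -¼*0 = 0)
f(S, W) = -5 + S (f(S, W) = (-5 + 0) + S = -5 + S)
Z(z) = 3*z
81 - 82*Z(f(0, 4)) = 81 - 246*(-5 + 0) = 81 - 246*(-5) = 81 - 82*(-15) = 81 + 1230 = 1311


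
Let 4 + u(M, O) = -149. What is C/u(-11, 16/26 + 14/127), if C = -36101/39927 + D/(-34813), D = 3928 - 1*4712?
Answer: 1225481345/212666733603 ≈ 0.0057625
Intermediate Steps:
D = -784 (D = 3928 - 4712 = -784)
u(M, O) = -153 (u(M, O) = -4 - 149 = -153)
C = -1225481345/1389978651 (C = -36101/39927 - 784/(-34813) = -36101*1/39927 - 784*(-1/34813) = -36101/39927 + 784/34813 = -1225481345/1389978651 ≈ -0.88165)
C/u(-11, 16/26 + 14/127) = -1225481345/1389978651/(-153) = -1225481345/1389978651*(-1/153) = 1225481345/212666733603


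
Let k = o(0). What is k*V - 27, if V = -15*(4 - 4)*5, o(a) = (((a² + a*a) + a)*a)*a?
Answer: -27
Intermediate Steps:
o(a) = a²*(a + 2*a²) (o(a) = (((a² + a²) + a)*a)*a = ((2*a² + a)*a)*a = ((a + 2*a²)*a)*a = (a*(a + 2*a²))*a = a²*(a + 2*a²))
k = 0 (k = 0³*(1 + 2*0) = 0*(1 + 0) = 0*1 = 0)
V = 0 (V = -15*0*5 = -5*0*5 = 0*5 = 0)
k*V - 27 = 0*0 - 27 = 0 - 27 = -27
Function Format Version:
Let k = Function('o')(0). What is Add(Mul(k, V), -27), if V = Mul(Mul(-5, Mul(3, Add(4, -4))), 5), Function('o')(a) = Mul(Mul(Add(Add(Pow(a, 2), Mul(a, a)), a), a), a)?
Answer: -27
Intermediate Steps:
Function('o')(a) = Mul(Pow(a, 2), Add(a, Mul(2, Pow(a, 2)))) (Function('o')(a) = Mul(Mul(Add(Add(Pow(a, 2), Pow(a, 2)), a), a), a) = Mul(Mul(Add(Mul(2, Pow(a, 2)), a), a), a) = Mul(Mul(Add(a, Mul(2, Pow(a, 2))), a), a) = Mul(Mul(a, Add(a, Mul(2, Pow(a, 2)))), a) = Mul(Pow(a, 2), Add(a, Mul(2, Pow(a, 2)))))
k = 0 (k = Mul(Pow(0, 3), Add(1, Mul(2, 0))) = Mul(0, Add(1, 0)) = Mul(0, 1) = 0)
V = 0 (V = Mul(Mul(-5, Mul(3, 0)), 5) = Mul(Mul(-5, 0), 5) = Mul(0, 5) = 0)
Add(Mul(k, V), -27) = Add(Mul(0, 0), -27) = Add(0, -27) = -27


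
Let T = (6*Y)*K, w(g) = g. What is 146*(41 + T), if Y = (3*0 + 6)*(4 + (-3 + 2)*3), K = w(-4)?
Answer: -15038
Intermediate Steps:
K = -4
Y = 6 (Y = (0 + 6)*(4 - 1*3) = 6*(4 - 3) = 6*1 = 6)
T = -144 (T = (6*6)*(-4) = 36*(-4) = -144)
146*(41 + T) = 146*(41 - 144) = 146*(-103) = -15038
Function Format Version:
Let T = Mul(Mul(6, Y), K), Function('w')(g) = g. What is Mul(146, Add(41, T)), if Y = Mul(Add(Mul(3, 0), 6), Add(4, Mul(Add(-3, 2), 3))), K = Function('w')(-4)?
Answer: -15038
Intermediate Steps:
K = -4
Y = 6 (Y = Mul(Add(0, 6), Add(4, Mul(-1, 3))) = Mul(6, Add(4, -3)) = Mul(6, 1) = 6)
T = -144 (T = Mul(Mul(6, 6), -4) = Mul(36, -4) = -144)
Mul(146, Add(41, T)) = Mul(146, Add(41, -144)) = Mul(146, -103) = -15038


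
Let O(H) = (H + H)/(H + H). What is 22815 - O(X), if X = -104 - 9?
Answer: 22814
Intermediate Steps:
X = -113
O(H) = 1 (O(H) = (2*H)/((2*H)) = (2*H)*(1/(2*H)) = 1)
22815 - O(X) = 22815 - 1*1 = 22815 - 1 = 22814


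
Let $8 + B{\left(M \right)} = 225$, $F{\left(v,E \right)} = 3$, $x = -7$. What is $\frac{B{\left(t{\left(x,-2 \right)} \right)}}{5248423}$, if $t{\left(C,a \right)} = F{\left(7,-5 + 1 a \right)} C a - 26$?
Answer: $\frac{217}{5248423} \approx 4.1346 \cdot 10^{-5}$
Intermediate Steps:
$t{\left(C,a \right)} = -26 + 3 C a$ ($t{\left(C,a \right)} = 3 C a - 26 = -26 + 3 C a$)
$B{\left(M \right)} = 217$ ($B{\left(M \right)} = -8 + 225 = 217$)
$\frac{B{\left(t{\left(x,-2 \right)} \right)}}{5248423} = \frac{217}{5248423}$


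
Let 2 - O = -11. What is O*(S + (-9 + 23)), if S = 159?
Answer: 2249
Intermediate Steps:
O = 13 (O = 2 - 1*(-11) = 2 + 11 = 13)
O*(S + (-9 + 23)) = 13*(159 + (-9 + 23)) = 13*(159 + 14) = 13*173 = 2249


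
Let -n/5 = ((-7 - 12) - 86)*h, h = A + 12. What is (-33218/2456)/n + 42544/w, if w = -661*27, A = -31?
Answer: -173612599459/72871085700 ≈ -2.3825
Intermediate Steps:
h = -19 (h = -31 + 12 = -19)
w = -17847
n = -9975 (n = -5*((-7 - 12) - 86)*(-19) = -5*(-19 - 86)*(-19) = -(-525)*(-19) = -5*1995 = -9975)
(-33218/2456)/n + 42544/w = -33218/2456/(-9975) + 42544/(-17847) = -33218*1/2456*(-1/9975) + 42544*(-1/17847) = -16609/1228*(-1/9975) - 42544/17847 = 16609/12249300 - 42544/17847 = -173612599459/72871085700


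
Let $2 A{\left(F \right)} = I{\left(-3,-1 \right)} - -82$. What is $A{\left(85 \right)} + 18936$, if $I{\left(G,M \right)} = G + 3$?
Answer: $18977$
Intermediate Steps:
$I{\left(G,M \right)} = 3 + G$
$A{\left(F \right)} = 41$ ($A{\left(F \right)} = \frac{\left(3 - 3\right) - -82}{2} = \frac{0 + 82}{2} = \frac{1}{2} \cdot 82 = 41$)
$A{\left(85 \right)} + 18936 = 41 + 18936 = 18977$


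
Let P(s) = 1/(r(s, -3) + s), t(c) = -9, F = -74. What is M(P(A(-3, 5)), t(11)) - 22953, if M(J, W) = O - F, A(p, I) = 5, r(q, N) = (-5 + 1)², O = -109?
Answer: -22988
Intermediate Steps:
r(q, N) = 16 (r(q, N) = (-4)² = 16)
P(s) = 1/(16 + s)
M(J, W) = -35 (M(J, W) = -109 - 1*(-74) = -109 + 74 = -35)
M(P(A(-3, 5)), t(11)) - 22953 = -35 - 22953 = -22988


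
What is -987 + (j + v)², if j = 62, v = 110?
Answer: 28597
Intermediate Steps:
-987 + (j + v)² = -987 + (62 + 110)² = -987 + 172² = -987 + 29584 = 28597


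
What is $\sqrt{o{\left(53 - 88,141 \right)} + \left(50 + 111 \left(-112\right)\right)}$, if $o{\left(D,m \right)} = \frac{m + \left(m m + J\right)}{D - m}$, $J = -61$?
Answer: $\frac{i \sqrt{24191123}}{44} \approx 111.78 i$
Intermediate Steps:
$o{\left(D,m \right)} = \frac{-61 + m + m^{2}}{D - m}$ ($o{\left(D,m \right)} = \frac{m + \left(m m - 61\right)}{D - m} = \frac{m + \left(m^{2} - 61\right)}{D - m} = \frac{m + \left(-61 + m^{2}\right)}{D - m} = \frac{-61 + m + m^{2}}{D - m}$)
$\sqrt{o{\left(53 - 88,141 \right)} + \left(50 + 111 \left(-112\right)\right)} = \sqrt{\frac{-61 + 141 + 141^{2}}{\left(53 - 88\right) - 141} + \left(50 + 111 \left(-112\right)\right)} = \sqrt{\frac{-61 + 141 + 19881}{-35 - 141} + \left(50 - 12432\right)} = \sqrt{\frac{1}{-176} \cdot 19961 - 12382} = \sqrt{\left(- \frac{1}{176}\right) 19961 - 12382} = \sqrt{- \frac{19961}{176} - 12382} = \sqrt{- \frac{2199193}{176}} = \frac{i \sqrt{24191123}}{44}$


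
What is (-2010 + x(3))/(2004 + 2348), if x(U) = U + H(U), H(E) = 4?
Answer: -2003/4352 ≈ -0.46025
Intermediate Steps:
x(U) = 4 + U (x(U) = U + 4 = 4 + U)
(-2010 + x(3))/(2004 + 2348) = (-2010 + (4 + 3))/(2004 + 2348) = (-2010 + 7)/4352 = -2003*1/4352 = -2003/4352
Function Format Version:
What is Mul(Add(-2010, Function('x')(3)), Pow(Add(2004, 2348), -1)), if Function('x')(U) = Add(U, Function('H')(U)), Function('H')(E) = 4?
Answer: Rational(-2003, 4352) ≈ -0.46025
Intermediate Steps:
Function('x')(U) = Add(4, U) (Function('x')(U) = Add(U, 4) = Add(4, U))
Mul(Add(-2010, Function('x')(3)), Pow(Add(2004, 2348), -1)) = Mul(Add(-2010, Add(4, 3)), Pow(Add(2004, 2348), -1)) = Mul(Add(-2010, 7), Pow(4352, -1)) = Mul(-2003, Rational(1, 4352)) = Rational(-2003, 4352)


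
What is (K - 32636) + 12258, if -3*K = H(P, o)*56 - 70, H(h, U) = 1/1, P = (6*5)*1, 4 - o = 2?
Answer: -61120/3 ≈ -20373.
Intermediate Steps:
o = 2 (o = 4 - 1*2 = 4 - 2 = 2)
P = 30 (P = 30*1 = 30)
H(h, U) = 1
K = 14/3 (K = -(1*56 - 70)/3 = -(56 - 70)/3 = -⅓*(-14) = 14/3 ≈ 4.6667)
(K - 32636) + 12258 = (14/3 - 32636) + 12258 = -97894/3 + 12258 = -61120/3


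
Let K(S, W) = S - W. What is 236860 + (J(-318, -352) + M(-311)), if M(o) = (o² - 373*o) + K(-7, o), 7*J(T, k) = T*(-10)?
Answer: 3152396/7 ≈ 4.5034e+5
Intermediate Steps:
J(T, k) = -10*T/7 (J(T, k) = (T*(-10))/7 = (-10*T)/7 = -10*T/7)
M(o) = -7 + o² - 374*o (M(o) = (o² - 373*o) + (-7 - o) = -7 + o² - 374*o)
236860 + (J(-318, -352) + M(-311)) = 236860 + (-10/7*(-318) + (-7 + (-311)² - 374*(-311))) = 236860 + (3180/7 + (-7 + 96721 + 116314)) = 236860 + (3180/7 + 213028) = 236860 + 1494376/7 = 3152396/7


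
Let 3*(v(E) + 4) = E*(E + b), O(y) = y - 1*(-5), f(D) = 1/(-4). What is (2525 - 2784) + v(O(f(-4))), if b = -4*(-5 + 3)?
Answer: -3885/16 ≈ -242.81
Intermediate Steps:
f(D) = -1/4
O(y) = 5 + y (O(y) = y + 5 = 5 + y)
b = 8 (b = -4*(-2) = 8)
v(E) = -4 + E*(8 + E)/3 (v(E) = -4 + (E*(E + 8))/3 = -4 + (E*(8 + E))/3 = -4 + E*(8 + E)/3)
(2525 - 2784) + v(O(f(-4))) = (2525 - 2784) + (-4 + (5 - 1/4)**2/3 + 8*(5 - 1/4)/3) = -259 + (-4 + (19/4)**2/3 + (8/3)*(19/4)) = -259 + (-4 + (1/3)*(361/16) + 38/3) = -259 + (-4 + 361/48 + 38/3) = -259 + 259/16 = -3885/16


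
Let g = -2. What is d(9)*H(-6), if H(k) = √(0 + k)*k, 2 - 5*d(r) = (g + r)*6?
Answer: 48*I*√6 ≈ 117.58*I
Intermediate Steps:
d(r) = 14/5 - 6*r/5 (d(r) = ⅖ - (-2 + r)*6/5 = ⅖ - (-12 + 6*r)/5 = ⅖ + (12/5 - 6*r/5) = 14/5 - 6*r/5)
H(k) = k^(3/2) (H(k) = √k*k = k^(3/2))
d(9)*H(-6) = (14/5 - 6/5*9)*(-6)^(3/2) = (14/5 - 54/5)*(-6*I*√6) = -(-48)*I*√6 = 48*I*√6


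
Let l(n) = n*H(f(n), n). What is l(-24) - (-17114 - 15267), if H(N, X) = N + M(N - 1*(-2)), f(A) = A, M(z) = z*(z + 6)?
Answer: 24509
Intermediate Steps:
M(z) = z*(6 + z)
H(N, X) = N + (2 + N)*(8 + N) (H(N, X) = N + (N - 1*(-2))*(6 + (N - 1*(-2))) = N + (N + 2)*(6 + (N + 2)) = N + (2 + N)*(6 + (2 + N)) = N + (2 + N)*(8 + N))
l(n) = n*(n + (2 + n)*(8 + n))
l(-24) - (-17114 - 15267) = -24*(-24 + (2 - 24)*(8 - 24)) - (-17114 - 15267) = -24*(-24 - 22*(-16)) - 1*(-32381) = -24*(-24 + 352) + 32381 = -24*328 + 32381 = -7872 + 32381 = 24509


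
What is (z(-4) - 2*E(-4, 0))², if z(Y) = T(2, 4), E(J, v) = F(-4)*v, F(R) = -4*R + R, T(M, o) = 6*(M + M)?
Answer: 576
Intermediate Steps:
T(M, o) = 12*M (T(M, o) = 6*(2*M) = 12*M)
F(R) = -3*R
E(J, v) = 12*v (E(J, v) = (-3*(-4))*v = 12*v)
z(Y) = 24 (z(Y) = 12*2 = 24)
(z(-4) - 2*E(-4, 0))² = (24 - 24*0)² = (24 - 2*0)² = (24 + 0)² = 24² = 576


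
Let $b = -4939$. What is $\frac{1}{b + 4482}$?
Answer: $- \frac{1}{457} \approx -0.0021882$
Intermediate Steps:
$\frac{1}{b + 4482} = \frac{1}{-4939 + 4482} = \frac{1}{-457} = - \frac{1}{457}$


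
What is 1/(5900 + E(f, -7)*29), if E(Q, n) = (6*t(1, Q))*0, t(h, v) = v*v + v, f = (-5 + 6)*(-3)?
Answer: 1/5900 ≈ 0.00016949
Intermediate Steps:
f = -3 (f = 1*(-3) = -3)
t(h, v) = v + v² (t(h, v) = v² + v = v + v²)
E(Q, n) = 0 (E(Q, n) = (6*(Q*(1 + Q)))*0 = (6*Q*(1 + Q))*0 = 0)
1/(5900 + E(f, -7)*29) = 1/(5900 + 0*29) = 1/(5900 + 0) = 1/5900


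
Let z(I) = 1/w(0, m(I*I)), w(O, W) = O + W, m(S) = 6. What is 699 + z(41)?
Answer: 4195/6 ≈ 699.17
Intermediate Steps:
z(I) = 1/6 (z(I) = 1/(0 + 6) = 1/6)
699 + z(41) = 699 + 1/6 = 4195/6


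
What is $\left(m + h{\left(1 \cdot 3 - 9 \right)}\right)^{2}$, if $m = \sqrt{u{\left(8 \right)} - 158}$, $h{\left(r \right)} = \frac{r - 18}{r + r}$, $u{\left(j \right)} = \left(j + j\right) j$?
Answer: $\left(2 + i \sqrt{30}\right)^{2} \approx -26.0 + 21.909 i$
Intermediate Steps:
$u{\left(j \right)} = 2 j^{2}$ ($u{\left(j \right)} = 2 j j = 2 j^{2}$)
$h{\left(r \right)} = \frac{-18 + r}{2 r}$
$m = i \sqrt{30}$ ($m = \sqrt{2 \cdot 8^{2} - 158} = \sqrt{2 \cdot 64 - 158} = \sqrt{128 - 158} = \sqrt{-30} = i \sqrt{30} \approx 5.4772 i$)
$\left(m + h{\left(1 \cdot 3 - 9 \right)}\right)^{2} = \left(i \sqrt{30} + \frac{-18 + \left(1 \cdot 3 - 9\right)}{2 \left(1 \cdot 3 - 9\right)}\right)^{2} = \left(i \sqrt{30} + \frac{-18 + \left(3 - 9\right)}{2 \left(3 - 9\right)}\right)^{2} = \left(i \sqrt{30} + \frac{-18 - 6}{2 \left(-6\right)}\right)^{2} = \left(i \sqrt{30} + \frac{1}{2} \left(- \frac{1}{6}\right) \left(-24\right)\right)^{2} = \left(i \sqrt{30} + 2\right)^{2} = \left(2 + i \sqrt{30}\right)^{2}$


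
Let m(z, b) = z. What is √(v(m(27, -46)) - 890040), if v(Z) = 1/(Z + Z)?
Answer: I*√288372954/18 ≈ 943.42*I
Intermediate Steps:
v(Z) = 1/(2*Z)
√(v(m(27, -46)) - 890040) = √((½)/27 - 890040) = √((½)*(1/27) - 890040) = √(1/54 - 890040) = √(-48062159/54) = I*√288372954/18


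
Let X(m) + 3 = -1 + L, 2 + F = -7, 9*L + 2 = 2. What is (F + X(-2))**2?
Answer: 169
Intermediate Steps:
L = 0 (L = -2/9 + (1/9)*2 = -2/9 + 2/9 = 0)
F = -9 (F = -2 - 7 = -9)
X(m) = -4 (X(m) = -3 + (-1 + 0) = -3 - 1 = -4)
(F + X(-2))**2 = (-9 - 4)**2 = (-13)**2 = 169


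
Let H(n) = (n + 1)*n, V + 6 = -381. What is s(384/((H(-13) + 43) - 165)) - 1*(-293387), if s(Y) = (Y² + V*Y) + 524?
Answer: 83713975/289 ≈ 2.8967e+5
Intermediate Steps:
V = -387 (V = -6 - 381 = -387)
H(n) = n*(1 + n) (H(n) = (1 + n)*n = n*(1 + n))
s(Y) = 524 + Y² - 387*Y (s(Y) = (Y² - 387*Y) + 524 = 524 + Y² - 387*Y)
s(384/((H(-13) + 43) - 165)) - 1*(-293387) = (524 + (384/((-13*(1 - 13) + 43) - 165))² - 148608/((-13*(1 - 13) + 43) - 165)) - 1*(-293387) = (524 + (384/((-13*(-12) + 43) - 165))² - 148608/((-13*(-12) + 43) - 165)) + 293387 = (524 + (384/((156 + 43) - 165))² - 148608/((156 + 43) - 165)) + 293387 = (524 + (384/(199 - 165))² - 148608/(199 - 165)) + 293387 = (524 + (384/34)² - 148608/34) + 293387 = (524 + (384*(1/34))² - 148608/34) + 293387 = (524 + (192/17)² - 387*192/17) + 293387 = (524 + 36864/289 - 74304/17) + 293387 = -1074868/289 + 293387 = 83713975/289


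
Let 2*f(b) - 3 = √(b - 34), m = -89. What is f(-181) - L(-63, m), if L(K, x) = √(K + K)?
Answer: 3/2 + I*√215/2 - 3*I*√14 ≈ 1.5 - 3.8935*I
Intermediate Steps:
L(K, x) = √2*√K (L(K, x) = √(2*K) = √2*√K)
f(b) = 3/2 + √(-34 + b)/2 (f(b) = 3/2 + √(b - 34)/2 = 3/2 + √(-34 + b)/2)
f(-181) - L(-63, m) = (3/2 + √(-34 - 181)/2) - √2*√(-63) = (3/2 + √(-215)/2) - √2*3*I*√7 = (3/2 + (I*√215)/2) - 3*I*√14 = (3/2 + I*√215/2) - 3*I*√14 = 3/2 + I*√215/2 - 3*I*√14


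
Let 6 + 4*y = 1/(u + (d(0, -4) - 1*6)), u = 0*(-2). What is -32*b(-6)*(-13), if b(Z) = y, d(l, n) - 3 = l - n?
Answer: -520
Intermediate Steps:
d(l, n) = 3 + l - n (d(l, n) = 3 + (l - n) = 3 + l - n)
u = 0
y = -5/4 (y = -3/2 + 1/(4*(0 + ((3 + 0 - 1*(-4)) - 1*6))) = -3/2 + 1/(4*(0 + ((3 + 0 + 4) - 6))) = -3/2 + 1/(4*(0 + (7 - 6))) = -3/2 + 1/(4*(0 + 1)) = -3/2 + (¼)/1 = -3/2 + (¼)*1 = -3/2 + ¼ = -5/4 ≈ -1.2500)
b(Z) = -5/4
-32*b(-6)*(-13) = -32*(-5/4)*(-13) = 40*(-13) = -520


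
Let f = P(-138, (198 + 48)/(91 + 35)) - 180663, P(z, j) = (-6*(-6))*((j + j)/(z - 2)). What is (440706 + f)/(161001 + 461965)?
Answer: 63710289/152626670 ≈ 0.41743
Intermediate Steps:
P(z, j) = 72*j/(-2 + z) (P(z, j) = 36*((2*j)/(-2 + z)) = 36*(2*j/(-2 + z)) = 72*j/(-2 + z))
f = -44262681/245 (f = 72*((198 + 48)/(91 + 35))/(-2 - 138) - 180663 = 72*(246/126)/(-140) - 180663 = 72*(246*(1/126))*(-1/140) - 180663 = 72*(41/21)*(-1/140) - 180663 = -246/245 - 180663 = -44262681/245 ≈ -1.8066e+5)
(440706 + f)/(161001 + 461965) = (440706 - 44262681/245)/(161001 + 461965) = (63710289/245)/622966 = (63710289/245)*(1/622966) = 63710289/152626670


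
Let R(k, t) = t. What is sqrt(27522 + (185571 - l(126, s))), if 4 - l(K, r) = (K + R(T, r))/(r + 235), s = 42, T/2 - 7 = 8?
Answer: sqrt(16350152417)/277 ≈ 461.62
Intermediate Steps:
T = 30 (T = 14 + 2*8 = 14 + 16 = 30)
l(K, r) = 4 - (K + r)/(235 + r) (l(K, r) = 4 - (K + r)/(r + 235) = 4 - (K + r)/(235 + r))
sqrt(27522 + (185571 - l(126, s))) = sqrt(27522 + (185571 - (940 - 1*126 + 3*42)/(235 + 42))) = sqrt(27522 + (185571 - (940 - 126 + 126)/277)) = sqrt(27522 + (185571 - 940/277)) = sqrt(27522 + 51402227/277) = sqrt(59025821/277) = sqrt(16350152417)/277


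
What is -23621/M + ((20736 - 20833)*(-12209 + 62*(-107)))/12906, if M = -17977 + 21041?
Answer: 882572953/6590664 ≈ 133.91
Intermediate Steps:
M = 3064
-23621/M + ((20736 - 20833)*(-12209 + 62*(-107)))/12906 = -23621/3064 + ((20736 - 20833)*(-12209 + 62*(-107)))/12906 = -23621*1/3064 - 97*(-12209 - 6634)*(1/12906) = -23621/3064 - 97*(-18843)*(1/12906) = -23621/3064 + 1827771*(1/12906) = -23621/3064 + 609257/4302 = 882572953/6590664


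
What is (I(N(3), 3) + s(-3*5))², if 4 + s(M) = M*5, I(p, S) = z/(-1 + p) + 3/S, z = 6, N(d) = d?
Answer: 5625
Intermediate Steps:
I(p, S) = 3/S + 6/(-1 + p) (I(p, S) = 6/(-1 + p) + 3/S = 3/S + 6/(-1 + p))
s(M) = -4 + 5*M (s(M) = -4 + M*5 = -4 + 5*M)
(I(N(3), 3) + s(-3*5))² = (3*(-1 + 3 + 2*3)/(3*(-1 + 3)) + (-4 + 5*(-3*5)))² = (3*(⅓)*(-1 + 3 + 6)/2 + (-4 + 5*(-15)))² = (3*(⅓)*(½)*8 + (-4 - 75))² = (4 - 79)² = (-75)² = 5625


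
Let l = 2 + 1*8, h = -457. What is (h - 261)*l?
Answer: -7180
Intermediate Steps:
l = 10 (l = 2 + 8 = 10)
(h - 261)*l = (-457 - 261)*10 = -718*10 = -7180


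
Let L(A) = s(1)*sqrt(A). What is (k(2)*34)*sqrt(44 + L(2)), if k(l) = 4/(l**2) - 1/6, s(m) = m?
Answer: 85*sqrt(44 + sqrt(2))/3 ≈ 190.94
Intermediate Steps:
L(A) = sqrt(A) (L(A) = 1*sqrt(A) = sqrt(A))
k(l) = -1/6 + 4/l**2 (k(l) = 4/l**2 - 1*1/6 = 4/l**2 - 1/6 = -1/6 + 4/l**2)
(k(2)*34)*sqrt(44 + L(2)) = ((-1/6 + 4/2**2)*34)*sqrt(44 + sqrt(2)) = ((-1/6 + 4*(1/4))*34)*sqrt(44 + sqrt(2)) = ((-1/6 + 1)*34)*sqrt(44 + sqrt(2)) = ((5/6)*34)*sqrt(44 + sqrt(2)) = 85*sqrt(44 + sqrt(2))/3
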